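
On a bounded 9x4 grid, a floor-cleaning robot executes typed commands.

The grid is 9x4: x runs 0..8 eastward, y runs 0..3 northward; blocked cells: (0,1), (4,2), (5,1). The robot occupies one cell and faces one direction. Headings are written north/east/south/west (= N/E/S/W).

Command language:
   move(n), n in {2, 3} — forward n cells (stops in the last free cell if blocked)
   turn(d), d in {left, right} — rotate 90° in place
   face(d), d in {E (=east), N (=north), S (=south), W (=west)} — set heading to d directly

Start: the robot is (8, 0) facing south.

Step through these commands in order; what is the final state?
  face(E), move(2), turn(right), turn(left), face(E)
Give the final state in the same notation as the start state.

(8, 0) facing east

from: (8, 0) facing south
1. face(E) → (8, 0) facing east
2. move(2) → (8, 0) facing east
3. turn(right) → (8, 0) facing south
4. turn(left) → (8, 0) facing east
5. face(E) → (8, 0) facing east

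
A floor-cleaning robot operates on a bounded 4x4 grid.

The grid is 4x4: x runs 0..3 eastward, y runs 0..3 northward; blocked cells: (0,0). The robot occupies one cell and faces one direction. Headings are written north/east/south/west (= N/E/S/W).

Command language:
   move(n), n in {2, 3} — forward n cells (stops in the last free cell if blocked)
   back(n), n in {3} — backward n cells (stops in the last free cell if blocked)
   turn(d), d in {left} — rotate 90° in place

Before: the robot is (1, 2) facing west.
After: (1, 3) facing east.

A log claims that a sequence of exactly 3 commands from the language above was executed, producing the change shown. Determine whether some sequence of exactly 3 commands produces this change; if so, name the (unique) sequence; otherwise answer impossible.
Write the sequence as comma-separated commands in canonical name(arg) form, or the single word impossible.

turn(left), back(3), turn(left)

key: back(3) runs into the grid edge before its full distance
begin: (1, 2) facing west
[1] after turn(left): (1, 2) facing south
[2] after back(3): (1, 3) facing south
[3] after turn(left): (1, 3) facing east
all 64 alternatives checked — unique.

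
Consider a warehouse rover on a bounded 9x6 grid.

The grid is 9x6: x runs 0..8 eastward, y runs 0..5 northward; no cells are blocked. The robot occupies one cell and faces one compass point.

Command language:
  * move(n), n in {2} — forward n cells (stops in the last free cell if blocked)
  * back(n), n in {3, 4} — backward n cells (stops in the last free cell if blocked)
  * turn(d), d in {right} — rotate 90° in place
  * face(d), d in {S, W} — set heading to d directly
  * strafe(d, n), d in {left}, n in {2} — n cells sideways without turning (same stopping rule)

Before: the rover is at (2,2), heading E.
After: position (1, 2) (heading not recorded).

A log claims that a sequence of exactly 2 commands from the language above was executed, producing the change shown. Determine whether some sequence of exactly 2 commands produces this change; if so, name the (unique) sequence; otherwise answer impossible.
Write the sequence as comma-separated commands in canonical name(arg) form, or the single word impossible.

key: running back(3) before move(2) would end elsewhere — order is forced
initial: at (2,2), heading E
[1] after move(2): at (4,2), heading E
[2] after back(3): at (1,2), heading E
uniquely the one of 49 2-step routes that fits.

move(2), back(3)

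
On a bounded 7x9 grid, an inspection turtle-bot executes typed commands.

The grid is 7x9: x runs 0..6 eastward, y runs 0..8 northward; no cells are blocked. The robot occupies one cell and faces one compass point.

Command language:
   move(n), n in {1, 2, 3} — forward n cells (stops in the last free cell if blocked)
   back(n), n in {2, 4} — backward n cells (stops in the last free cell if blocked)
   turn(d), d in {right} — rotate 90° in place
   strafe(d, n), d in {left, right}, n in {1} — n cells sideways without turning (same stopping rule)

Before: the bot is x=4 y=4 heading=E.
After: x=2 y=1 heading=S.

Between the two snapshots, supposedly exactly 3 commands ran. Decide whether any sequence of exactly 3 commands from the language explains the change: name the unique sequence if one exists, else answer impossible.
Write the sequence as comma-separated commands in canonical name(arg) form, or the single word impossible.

key: running move(3) before back(2) would end elsewhere — order is forced
start: x=4 y=4 heading=E
step 1 (back(2)): x=2 y=4 heading=E
step 2 (turn(right)): x=2 y=4 heading=S
step 3 (move(3)): x=2 y=1 heading=S
no other 3-command option fits: unique.

back(2), turn(right), move(3)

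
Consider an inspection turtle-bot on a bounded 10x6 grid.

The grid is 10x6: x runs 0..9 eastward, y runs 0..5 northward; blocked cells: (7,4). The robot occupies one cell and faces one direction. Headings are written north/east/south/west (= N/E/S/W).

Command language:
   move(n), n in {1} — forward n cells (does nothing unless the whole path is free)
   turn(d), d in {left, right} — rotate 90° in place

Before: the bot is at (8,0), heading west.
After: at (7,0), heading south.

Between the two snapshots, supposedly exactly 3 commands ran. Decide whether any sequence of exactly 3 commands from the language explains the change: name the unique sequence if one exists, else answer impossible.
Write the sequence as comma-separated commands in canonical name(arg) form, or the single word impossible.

key: cell and facing (now S) both changed — the 3 commands mix motion and turning
t0: at (8,0), heading west
[1] after move(1): at (7,0), heading west
[2] after turn(left): at (7,0), heading south
[3] after move(1): at (7,0), heading south
all 27 alternatives checked — unique.

move(1), turn(left), move(1)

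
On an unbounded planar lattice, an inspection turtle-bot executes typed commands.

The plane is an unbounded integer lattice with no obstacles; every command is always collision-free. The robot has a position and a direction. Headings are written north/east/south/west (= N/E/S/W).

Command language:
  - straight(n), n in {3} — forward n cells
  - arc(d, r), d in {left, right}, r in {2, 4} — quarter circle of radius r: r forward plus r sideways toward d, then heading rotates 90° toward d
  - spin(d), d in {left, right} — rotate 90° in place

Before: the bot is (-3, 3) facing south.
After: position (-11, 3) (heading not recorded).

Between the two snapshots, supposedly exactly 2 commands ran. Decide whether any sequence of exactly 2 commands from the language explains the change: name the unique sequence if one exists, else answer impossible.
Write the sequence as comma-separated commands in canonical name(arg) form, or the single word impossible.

start: (-3, 3) facing south
t=1 arc(right, 4) ⇒ (-7, -1) facing west
t=2 arc(right, 4) ⇒ (-11, 3) facing north
no rival 2-sequence matches.

arc(right, 4), arc(right, 4)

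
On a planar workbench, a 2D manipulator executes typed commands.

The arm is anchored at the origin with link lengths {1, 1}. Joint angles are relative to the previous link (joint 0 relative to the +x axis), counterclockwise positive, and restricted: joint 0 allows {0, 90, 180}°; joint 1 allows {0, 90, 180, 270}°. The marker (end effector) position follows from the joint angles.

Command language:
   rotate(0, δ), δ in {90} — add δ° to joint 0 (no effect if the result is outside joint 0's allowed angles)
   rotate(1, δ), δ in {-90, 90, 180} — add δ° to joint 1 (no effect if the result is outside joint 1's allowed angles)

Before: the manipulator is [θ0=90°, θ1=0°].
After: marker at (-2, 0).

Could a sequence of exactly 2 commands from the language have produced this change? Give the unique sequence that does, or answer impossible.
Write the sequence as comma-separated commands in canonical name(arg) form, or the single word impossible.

rotate(0, 90), rotate(0, 90)

t0: [θ0=90°, θ1=0°]
1. rotate(0, 90) → [θ0=180°, θ1=0°]
2. rotate(0, 90) → [θ0=180°, θ1=0°]
uniquely the one of 16 2-step routes that fits.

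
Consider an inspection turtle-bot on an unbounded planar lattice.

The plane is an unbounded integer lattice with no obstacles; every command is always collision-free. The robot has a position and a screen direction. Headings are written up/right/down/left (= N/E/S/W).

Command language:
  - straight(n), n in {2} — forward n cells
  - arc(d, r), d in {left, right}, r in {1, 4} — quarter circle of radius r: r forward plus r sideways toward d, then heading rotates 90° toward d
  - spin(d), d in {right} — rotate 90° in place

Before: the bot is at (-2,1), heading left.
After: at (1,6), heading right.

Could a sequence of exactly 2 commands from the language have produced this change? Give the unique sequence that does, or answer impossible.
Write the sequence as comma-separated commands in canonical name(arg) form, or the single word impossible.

arc(right, 1), arc(right, 4)

key: running arc(right, 4) before arc(right, 1) would end elsewhere — order is forced
start: at (-2,1), heading left
t=1 arc(right, 1) ⇒ at (-3,2), heading up
t=2 arc(right, 4) ⇒ at (1,6), heading right
uniquely the one of 36 2-step routes that fits.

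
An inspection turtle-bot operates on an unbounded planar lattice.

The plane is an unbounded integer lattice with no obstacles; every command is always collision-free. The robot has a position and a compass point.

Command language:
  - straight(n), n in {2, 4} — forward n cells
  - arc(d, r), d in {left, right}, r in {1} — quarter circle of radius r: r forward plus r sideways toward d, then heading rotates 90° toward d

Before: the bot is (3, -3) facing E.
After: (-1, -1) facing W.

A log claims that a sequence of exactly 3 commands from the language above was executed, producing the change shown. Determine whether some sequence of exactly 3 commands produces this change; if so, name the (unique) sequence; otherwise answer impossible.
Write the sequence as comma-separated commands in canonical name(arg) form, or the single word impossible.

arc(left, 1), arc(left, 1), straight(4)

key: order matters: swapping arc(left, 1) and straight(4) lands elsewhere
t0: (3, -3) facing E
t=1 arc(left, 1) ⇒ (4, -2) facing N
t=2 arc(left, 1) ⇒ (3, -1) facing W
t=3 straight(4) ⇒ (-1, -1) facing W
uniquely the one of 64 3-step routes that fits.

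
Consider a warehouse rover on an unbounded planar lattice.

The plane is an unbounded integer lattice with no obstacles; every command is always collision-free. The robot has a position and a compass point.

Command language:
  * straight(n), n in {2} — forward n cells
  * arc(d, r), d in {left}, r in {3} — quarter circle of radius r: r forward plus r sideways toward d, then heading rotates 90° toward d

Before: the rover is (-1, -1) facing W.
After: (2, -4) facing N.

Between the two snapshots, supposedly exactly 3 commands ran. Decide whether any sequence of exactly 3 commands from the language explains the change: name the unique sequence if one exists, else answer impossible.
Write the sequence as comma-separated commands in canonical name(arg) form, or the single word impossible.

arc(left, 3), arc(left, 3), arc(left, 3)

key: position moved to (2,-4) AND the heading swung to N — translation plus rotation needed
begin: (-1, -1) facing W
step 1 (arc(left, 3)): (-4, -4) facing S
step 2 (arc(left, 3)): (-1, -7) facing E
step 3 (arc(left, 3)): (2, -4) facing N
uniquely the one of 8 3-step routes that fits.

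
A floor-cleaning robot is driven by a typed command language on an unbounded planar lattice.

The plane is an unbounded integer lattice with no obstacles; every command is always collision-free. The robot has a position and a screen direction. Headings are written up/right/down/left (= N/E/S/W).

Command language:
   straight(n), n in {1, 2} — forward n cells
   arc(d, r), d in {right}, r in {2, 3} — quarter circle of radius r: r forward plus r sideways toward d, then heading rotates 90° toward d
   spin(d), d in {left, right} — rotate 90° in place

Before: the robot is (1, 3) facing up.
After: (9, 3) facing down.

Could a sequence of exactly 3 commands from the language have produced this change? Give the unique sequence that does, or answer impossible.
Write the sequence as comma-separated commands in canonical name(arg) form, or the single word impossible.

key: position moved to (9,3) AND the heading swung to S — translation plus rotation needed
initial: (1, 3) facing up
1. arc(right, 3) → (4, 6) facing right
2. straight(2) → (6, 6) facing right
3. arc(right, 3) → (9, 3) facing down
all 216 alternatives checked — unique.

arc(right, 3), straight(2), arc(right, 3)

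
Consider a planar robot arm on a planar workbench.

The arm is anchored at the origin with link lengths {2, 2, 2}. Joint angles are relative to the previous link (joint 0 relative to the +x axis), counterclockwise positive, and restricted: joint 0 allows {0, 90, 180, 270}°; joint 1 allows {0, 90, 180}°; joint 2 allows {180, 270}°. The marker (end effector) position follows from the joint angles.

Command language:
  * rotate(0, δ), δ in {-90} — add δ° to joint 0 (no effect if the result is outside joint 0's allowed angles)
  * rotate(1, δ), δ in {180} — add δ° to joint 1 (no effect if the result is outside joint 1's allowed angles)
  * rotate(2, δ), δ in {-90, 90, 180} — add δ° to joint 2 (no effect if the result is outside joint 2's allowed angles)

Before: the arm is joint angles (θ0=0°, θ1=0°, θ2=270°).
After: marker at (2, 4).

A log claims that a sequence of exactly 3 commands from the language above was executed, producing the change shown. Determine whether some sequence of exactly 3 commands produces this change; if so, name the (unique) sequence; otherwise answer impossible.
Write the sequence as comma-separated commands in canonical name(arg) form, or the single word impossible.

rotate(0, -90), rotate(0, -90), rotate(0, -90)

start: joint angles (θ0=0°, θ1=0°, θ2=270°)
step 1 (rotate(0, -90)): joint angles (θ0=270°, θ1=0°, θ2=270°)
step 2 (rotate(0, -90)): joint angles (θ0=180°, θ1=0°, θ2=270°)
step 3 (rotate(0, -90)): joint angles (θ0=90°, θ1=0°, θ2=270°)
no rival 3-sequence matches.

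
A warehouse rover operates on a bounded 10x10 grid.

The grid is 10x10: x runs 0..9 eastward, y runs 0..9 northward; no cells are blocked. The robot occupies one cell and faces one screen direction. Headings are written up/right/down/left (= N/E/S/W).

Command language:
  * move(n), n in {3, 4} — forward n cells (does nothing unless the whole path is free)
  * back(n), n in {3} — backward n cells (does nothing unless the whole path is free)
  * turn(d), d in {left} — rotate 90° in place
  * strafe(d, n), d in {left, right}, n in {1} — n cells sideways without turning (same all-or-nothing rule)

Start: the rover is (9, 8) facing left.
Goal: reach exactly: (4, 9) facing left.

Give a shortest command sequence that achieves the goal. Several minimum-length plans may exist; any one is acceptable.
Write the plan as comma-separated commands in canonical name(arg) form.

strafe(right, 1), move(4), move(4), back(3)

from: (9, 8) facing left
[1] after strafe(right, 1): (9, 9) facing left
[2] after move(4): (5, 9) facing left
[3] after move(4): (1, 9) facing left
[4] after back(3): (4, 9) facing left
shorter routes all fall short; 4 is best.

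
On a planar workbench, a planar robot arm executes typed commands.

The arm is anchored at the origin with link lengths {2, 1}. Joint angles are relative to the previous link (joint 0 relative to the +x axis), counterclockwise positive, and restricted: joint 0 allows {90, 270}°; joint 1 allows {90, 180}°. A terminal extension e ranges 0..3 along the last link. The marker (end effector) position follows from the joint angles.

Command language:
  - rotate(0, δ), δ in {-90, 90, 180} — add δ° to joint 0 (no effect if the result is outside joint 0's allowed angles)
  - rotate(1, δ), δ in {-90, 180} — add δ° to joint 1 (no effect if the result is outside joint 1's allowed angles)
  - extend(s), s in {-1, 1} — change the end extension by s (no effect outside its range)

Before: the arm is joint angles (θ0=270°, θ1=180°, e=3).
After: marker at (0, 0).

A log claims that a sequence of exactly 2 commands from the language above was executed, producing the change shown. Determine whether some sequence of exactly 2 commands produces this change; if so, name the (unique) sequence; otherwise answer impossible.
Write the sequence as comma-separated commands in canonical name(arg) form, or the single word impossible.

t0: joint angles (θ0=270°, θ1=180°, e=3)
t=1 extend(-1) ⇒ joint angles (θ0=270°, θ1=180°, e=2)
t=2 extend(-1) ⇒ joint angles (θ0=270°, θ1=180°, e=1)
uniquely the one of 49 2-step routes that fits.

extend(-1), extend(-1)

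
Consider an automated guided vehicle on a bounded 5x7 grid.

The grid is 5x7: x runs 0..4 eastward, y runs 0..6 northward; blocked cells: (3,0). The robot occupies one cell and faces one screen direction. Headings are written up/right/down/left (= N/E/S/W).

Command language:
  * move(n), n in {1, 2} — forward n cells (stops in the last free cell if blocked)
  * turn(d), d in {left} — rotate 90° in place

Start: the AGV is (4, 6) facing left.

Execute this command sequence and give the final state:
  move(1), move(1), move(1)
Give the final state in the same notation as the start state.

(1, 6) facing left

begin: (4, 6) facing left
t=1 move(1) ⇒ (3, 6) facing left
t=2 move(1) ⇒ (2, 6) facing left
t=3 move(1) ⇒ (1, 6) facing left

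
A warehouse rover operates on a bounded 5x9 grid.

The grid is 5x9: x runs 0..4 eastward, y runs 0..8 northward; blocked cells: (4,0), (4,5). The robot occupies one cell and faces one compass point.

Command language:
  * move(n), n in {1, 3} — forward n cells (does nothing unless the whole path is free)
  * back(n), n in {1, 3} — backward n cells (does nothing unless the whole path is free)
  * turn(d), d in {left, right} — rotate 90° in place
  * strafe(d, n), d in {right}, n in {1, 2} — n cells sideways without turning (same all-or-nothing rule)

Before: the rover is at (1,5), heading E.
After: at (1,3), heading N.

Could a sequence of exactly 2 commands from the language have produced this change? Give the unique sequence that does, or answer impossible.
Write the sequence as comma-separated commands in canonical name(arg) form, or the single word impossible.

strafe(right, 2), turn(left)

key: position moved to (1,3) AND the heading swung to N — translation plus rotation needed
from: at (1,5), heading E
1. strafe(right, 2) → at (1,3), heading E
2. turn(left) → at (1,3), heading N
no other 2-command option fits: unique.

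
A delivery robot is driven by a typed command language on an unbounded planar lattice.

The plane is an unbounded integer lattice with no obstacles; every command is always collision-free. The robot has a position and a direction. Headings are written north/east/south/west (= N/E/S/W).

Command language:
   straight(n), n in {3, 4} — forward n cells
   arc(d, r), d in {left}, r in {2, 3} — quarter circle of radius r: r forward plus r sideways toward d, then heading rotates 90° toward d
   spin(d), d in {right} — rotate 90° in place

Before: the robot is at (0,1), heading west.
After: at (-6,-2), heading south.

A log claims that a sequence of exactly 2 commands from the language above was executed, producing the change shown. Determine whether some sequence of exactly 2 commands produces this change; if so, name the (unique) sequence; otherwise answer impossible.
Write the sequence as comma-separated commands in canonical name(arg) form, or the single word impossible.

straight(3), arc(left, 3)

key: running arc(left, 3) before straight(3) would end elsewhere — order is forced
initial: at (0,1), heading west
[1] after straight(3): at (-3,1), heading west
[2] after arc(left, 3): at (-6,-2), heading south
all 25 alternatives checked — unique.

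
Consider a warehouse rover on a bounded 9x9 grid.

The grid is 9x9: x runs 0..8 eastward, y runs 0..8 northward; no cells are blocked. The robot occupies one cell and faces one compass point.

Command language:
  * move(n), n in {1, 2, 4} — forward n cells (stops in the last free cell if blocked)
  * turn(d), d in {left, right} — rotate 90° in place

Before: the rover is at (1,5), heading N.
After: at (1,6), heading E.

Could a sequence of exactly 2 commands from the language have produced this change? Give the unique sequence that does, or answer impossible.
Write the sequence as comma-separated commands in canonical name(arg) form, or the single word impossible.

move(1), turn(right)

key: cell and facing (now E) both changed — the 2 commands mix motion and turning
t0: at (1,5), heading N
[1] after move(1): at (1,6), heading N
[2] after turn(right): at (1,6), heading E
no rival 2-sequence matches.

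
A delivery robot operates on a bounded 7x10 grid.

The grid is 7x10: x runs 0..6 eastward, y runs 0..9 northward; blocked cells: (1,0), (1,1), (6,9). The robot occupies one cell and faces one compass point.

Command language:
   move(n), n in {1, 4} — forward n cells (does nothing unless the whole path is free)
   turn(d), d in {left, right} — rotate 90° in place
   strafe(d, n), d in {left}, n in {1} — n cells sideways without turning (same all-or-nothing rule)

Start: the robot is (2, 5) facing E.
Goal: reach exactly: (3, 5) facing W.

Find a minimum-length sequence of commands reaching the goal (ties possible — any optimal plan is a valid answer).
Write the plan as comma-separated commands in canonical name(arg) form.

t0: (2, 5) facing E
1. move(1) → (3, 5) facing E
2. turn(left) → (3, 5) facing N
3. turn(left) → (3, 5) facing W
nothing shorter than 3 reaches the goal.

move(1), turn(left), turn(left)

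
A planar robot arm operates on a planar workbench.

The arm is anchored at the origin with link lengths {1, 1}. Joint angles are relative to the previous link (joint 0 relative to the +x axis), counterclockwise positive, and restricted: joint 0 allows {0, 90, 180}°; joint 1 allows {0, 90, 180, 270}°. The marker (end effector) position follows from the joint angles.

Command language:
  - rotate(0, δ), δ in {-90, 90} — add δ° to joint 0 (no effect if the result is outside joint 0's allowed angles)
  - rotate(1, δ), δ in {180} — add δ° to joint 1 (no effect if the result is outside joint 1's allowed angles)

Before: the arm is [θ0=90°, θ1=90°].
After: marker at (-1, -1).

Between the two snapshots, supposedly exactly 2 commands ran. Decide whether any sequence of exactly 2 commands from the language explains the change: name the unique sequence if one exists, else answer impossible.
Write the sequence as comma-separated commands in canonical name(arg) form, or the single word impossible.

t0: [θ0=90°, θ1=90°]
[1] after rotate(0, 90): [θ0=180°, θ1=90°]
[2] after rotate(0, 90): [θ0=180°, θ1=90°]
no other 2-command option fits: unique.

rotate(0, 90), rotate(0, 90)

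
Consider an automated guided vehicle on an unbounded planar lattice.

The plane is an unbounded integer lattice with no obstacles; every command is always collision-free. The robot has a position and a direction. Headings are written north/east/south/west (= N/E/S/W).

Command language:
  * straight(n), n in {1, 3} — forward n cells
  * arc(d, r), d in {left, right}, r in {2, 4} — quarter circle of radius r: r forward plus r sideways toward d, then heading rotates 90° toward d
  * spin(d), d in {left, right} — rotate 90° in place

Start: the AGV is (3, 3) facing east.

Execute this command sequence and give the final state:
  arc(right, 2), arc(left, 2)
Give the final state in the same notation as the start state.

t0: (3, 3) facing east
1. arc(right, 2) → (5, 1) facing south
2. arc(left, 2) → (7, -1) facing east

(7, -1) facing east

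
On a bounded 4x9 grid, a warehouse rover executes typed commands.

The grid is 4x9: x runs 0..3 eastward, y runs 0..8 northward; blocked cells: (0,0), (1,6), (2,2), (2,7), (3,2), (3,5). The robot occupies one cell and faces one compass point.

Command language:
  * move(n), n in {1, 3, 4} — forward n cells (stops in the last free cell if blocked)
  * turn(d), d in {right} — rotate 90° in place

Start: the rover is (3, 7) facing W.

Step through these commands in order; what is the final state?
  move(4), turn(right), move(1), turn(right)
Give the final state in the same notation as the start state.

(3, 8) facing E

t0: (3, 7) facing W
[1] after move(4): (3, 7) facing W
[2] after turn(right): (3, 7) facing N
[3] after move(1): (3, 8) facing N
[4] after turn(right): (3, 8) facing E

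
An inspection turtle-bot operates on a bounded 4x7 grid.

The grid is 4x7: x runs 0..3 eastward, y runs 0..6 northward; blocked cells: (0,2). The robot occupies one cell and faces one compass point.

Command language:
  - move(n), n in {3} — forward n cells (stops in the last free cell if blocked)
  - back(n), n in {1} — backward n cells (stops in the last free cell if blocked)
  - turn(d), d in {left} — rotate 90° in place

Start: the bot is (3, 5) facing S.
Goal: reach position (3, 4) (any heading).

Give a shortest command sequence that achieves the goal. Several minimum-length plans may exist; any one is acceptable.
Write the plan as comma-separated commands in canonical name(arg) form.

turn(left), turn(left), back(1)

t0: (3, 5) facing S
[1] after turn(left): (3, 5) facing E
[2] after turn(left): (3, 5) facing N
[3] after back(1): (3, 4) facing N
shorter routes all fall short; 3 is best.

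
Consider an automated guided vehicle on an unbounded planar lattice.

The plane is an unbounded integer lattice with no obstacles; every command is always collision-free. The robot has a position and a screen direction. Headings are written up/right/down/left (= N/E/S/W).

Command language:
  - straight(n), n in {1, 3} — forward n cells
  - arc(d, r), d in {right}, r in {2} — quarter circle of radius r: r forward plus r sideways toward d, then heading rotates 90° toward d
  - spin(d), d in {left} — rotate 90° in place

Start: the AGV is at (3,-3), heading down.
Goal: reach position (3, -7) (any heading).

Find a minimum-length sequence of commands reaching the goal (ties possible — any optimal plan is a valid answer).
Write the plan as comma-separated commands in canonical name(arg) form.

initial: at (3,-3), heading down
1. straight(3) → at (3,-6), heading down
2. straight(1) → at (3,-7), heading down
no 1-step plan works, so 2 is optimal.

straight(3), straight(1)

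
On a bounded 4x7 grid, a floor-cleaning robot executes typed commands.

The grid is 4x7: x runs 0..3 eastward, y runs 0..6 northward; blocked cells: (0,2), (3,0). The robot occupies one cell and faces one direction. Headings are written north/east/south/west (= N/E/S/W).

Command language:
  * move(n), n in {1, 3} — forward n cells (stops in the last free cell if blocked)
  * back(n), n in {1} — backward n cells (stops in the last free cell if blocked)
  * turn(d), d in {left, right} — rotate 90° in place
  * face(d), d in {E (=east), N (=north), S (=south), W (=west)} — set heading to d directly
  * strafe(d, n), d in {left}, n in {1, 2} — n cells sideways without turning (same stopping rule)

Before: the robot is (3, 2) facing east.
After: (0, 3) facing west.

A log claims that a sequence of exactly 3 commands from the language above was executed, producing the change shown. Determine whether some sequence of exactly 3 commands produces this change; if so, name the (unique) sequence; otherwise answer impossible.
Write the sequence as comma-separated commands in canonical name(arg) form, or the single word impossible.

strafe(left, 1), face(W), move(3)

key: cell and facing (now W) both changed — the 3 commands mix motion and turning
t0: (3, 2) facing east
[1] after strafe(left, 1): (3, 3) facing east
[2] after face(W): (3, 3) facing west
[3] after move(3): (0, 3) facing west
no rival 3-sequence matches.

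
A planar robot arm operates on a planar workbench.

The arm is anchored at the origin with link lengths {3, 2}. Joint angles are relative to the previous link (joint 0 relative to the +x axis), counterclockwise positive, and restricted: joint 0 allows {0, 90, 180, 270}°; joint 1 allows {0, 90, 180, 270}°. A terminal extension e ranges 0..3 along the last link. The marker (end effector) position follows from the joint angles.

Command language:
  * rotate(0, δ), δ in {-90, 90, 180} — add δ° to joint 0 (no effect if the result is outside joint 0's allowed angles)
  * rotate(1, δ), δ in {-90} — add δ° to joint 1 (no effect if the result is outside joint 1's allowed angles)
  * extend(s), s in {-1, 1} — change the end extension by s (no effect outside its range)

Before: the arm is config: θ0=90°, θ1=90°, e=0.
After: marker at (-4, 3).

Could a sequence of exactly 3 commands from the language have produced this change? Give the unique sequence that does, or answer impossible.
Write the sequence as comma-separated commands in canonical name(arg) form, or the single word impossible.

key: running extend(1) before extend(-1) would end elsewhere — order is forced
initial: config: θ0=90°, θ1=90°, e=0
1. extend(-1) → config: θ0=90°, θ1=90°, e=0
2. extend(1) → config: θ0=90°, θ1=90°, e=1
3. extend(1) → config: θ0=90°, θ1=90°, e=2
no rival 3-sequence matches.

extend(-1), extend(1), extend(1)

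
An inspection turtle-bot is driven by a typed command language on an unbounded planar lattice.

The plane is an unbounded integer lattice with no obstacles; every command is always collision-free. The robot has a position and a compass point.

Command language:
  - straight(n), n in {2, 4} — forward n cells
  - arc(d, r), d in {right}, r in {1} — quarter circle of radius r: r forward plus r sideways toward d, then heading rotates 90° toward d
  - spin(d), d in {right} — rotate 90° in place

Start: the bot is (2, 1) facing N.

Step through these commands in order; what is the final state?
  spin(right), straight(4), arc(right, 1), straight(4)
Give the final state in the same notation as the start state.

(7, -4) facing S

t0: (2, 1) facing N
step 1 (spin(right)): (2, 1) facing E
step 2 (straight(4)): (6, 1) facing E
step 3 (arc(right, 1)): (7, 0) facing S
step 4 (straight(4)): (7, -4) facing S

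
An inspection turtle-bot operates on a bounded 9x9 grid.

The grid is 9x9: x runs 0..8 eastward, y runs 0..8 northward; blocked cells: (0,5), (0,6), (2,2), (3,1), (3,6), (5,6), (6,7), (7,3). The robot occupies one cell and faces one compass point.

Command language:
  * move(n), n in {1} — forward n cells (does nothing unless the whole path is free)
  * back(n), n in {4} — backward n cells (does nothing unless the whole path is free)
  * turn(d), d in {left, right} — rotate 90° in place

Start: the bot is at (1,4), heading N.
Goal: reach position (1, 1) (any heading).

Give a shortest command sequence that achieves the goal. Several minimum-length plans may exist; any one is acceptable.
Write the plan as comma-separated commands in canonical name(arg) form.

from: at (1,4), heading N
1. move(1) → at (1,5), heading N
2. back(4) → at (1,1), heading N
no 1-step plan works, so 2 is optimal.

move(1), back(4)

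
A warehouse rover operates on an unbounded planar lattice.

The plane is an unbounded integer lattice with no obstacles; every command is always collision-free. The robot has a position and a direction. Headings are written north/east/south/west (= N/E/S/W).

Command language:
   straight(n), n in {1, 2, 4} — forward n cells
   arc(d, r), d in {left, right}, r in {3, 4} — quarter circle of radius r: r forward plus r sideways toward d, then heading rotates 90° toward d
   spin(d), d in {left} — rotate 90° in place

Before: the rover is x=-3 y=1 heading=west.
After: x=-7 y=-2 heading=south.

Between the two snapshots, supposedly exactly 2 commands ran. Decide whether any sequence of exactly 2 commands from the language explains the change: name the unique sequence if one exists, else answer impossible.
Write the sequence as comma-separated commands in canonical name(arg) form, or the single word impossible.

key: running arc(left, 3) before straight(1) would end elsewhere — order is forced
t0: x=-3 y=1 heading=west
step 1 (straight(1)): x=-4 y=1 heading=west
step 2 (arc(left, 3)): x=-7 y=-2 heading=south
uniquely the one of 64 2-step routes that fits.

straight(1), arc(left, 3)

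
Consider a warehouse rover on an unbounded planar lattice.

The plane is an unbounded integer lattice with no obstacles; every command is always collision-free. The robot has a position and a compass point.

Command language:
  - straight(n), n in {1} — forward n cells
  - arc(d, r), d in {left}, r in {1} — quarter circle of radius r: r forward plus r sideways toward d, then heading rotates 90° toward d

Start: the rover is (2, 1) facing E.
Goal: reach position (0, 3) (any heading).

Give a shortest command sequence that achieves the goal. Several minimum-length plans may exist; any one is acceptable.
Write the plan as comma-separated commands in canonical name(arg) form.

arc(left, 1), arc(left, 1), straight(1), straight(1)

begin: (2, 1) facing E
1. arc(left, 1) → (3, 2) facing N
2. arc(left, 1) → (2, 3) facing W
3. straight(1) → (1, 3) facing W
4. straight(1) → (0, 3) facing W
minimal: 4 command(s), checked below 4.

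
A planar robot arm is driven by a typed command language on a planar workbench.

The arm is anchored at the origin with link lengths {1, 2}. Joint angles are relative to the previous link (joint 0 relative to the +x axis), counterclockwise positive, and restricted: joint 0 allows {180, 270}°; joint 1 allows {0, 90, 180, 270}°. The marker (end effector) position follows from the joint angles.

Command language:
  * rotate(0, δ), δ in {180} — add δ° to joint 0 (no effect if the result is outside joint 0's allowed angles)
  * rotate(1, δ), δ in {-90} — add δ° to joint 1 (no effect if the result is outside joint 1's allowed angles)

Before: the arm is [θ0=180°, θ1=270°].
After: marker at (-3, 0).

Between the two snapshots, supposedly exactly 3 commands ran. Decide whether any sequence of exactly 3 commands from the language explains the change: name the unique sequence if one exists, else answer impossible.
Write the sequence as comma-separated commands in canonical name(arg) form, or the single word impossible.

rotate(1, -90), rotate(1, -90), rotate(1, -90)

t0: [θ0=180°, θ1=270°]
1. rotate(1, -90) → [θ0=180°, θ1=180°]
2. rotate(1, -90) → [θ0=180°, θ1=90°]
3. rotate(1, -90) → [θ0=180°, θ1=0°]
no rival 3-sequence matches.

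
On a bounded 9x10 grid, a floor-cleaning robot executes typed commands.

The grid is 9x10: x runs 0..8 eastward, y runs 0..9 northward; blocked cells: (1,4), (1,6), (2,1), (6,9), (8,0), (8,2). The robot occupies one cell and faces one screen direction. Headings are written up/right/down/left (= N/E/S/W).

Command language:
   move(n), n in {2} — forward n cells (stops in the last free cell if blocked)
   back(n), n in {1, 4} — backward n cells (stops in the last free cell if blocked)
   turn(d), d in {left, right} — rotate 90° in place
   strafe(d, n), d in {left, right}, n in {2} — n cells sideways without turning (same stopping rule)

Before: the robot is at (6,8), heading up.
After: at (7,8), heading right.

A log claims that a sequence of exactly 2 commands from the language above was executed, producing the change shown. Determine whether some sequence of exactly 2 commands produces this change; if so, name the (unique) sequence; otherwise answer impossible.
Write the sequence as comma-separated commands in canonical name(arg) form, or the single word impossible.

checked all 2-command options: none fits.

impossible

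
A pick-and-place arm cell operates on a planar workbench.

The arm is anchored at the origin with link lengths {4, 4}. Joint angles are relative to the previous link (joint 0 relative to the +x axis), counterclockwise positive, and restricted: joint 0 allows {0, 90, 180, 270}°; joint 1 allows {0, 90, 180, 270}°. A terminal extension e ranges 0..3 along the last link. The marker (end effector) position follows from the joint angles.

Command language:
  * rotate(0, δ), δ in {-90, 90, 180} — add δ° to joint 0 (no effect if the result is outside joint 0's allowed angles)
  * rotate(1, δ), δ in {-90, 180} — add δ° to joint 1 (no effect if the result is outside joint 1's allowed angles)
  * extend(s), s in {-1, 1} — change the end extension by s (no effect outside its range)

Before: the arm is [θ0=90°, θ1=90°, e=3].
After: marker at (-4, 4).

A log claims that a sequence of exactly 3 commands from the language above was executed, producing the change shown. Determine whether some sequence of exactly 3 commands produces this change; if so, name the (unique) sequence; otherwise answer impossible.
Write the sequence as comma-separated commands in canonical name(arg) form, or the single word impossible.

from: [θ0=90°, θ1=90°, e=3]
t=1 extend(-1) ⇒ [θ0=90°, θ1=90°, e=2]
t=2 extend(-1) ⇒ [θ0=90°, θ1=90°, e=1]
t=3 extend(-1) ⇒ [θ0=90°, θ1=90°, e=0]
uniquely the one of 343 3-step routes that fits.

extend(-1), extend(-1), extend(-1)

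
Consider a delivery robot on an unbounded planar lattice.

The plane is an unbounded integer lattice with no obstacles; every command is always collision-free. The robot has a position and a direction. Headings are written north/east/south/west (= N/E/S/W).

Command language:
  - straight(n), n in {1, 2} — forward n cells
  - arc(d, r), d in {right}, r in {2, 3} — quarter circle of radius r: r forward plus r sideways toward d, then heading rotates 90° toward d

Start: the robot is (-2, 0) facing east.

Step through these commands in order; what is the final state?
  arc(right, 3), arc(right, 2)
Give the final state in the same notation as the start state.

t0: (-2, 0) facing east
t=1 arc(right, 3) ⇒ (1, -3) facing south
t=2 arc(right, 2) ⇒ (-1, -5) facing west

(-1, -5) facing west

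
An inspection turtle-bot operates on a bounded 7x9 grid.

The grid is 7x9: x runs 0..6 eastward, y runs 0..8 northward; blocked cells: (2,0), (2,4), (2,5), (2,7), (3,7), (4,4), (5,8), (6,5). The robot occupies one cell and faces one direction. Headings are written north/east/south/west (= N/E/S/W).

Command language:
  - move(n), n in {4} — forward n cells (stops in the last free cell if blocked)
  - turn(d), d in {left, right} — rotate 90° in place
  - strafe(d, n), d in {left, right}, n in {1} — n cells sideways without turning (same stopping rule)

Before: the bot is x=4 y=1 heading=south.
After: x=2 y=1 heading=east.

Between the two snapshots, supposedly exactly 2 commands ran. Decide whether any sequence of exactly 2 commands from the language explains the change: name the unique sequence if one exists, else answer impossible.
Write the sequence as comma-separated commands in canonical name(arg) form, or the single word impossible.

impossible

checked all 2-command options: none fits.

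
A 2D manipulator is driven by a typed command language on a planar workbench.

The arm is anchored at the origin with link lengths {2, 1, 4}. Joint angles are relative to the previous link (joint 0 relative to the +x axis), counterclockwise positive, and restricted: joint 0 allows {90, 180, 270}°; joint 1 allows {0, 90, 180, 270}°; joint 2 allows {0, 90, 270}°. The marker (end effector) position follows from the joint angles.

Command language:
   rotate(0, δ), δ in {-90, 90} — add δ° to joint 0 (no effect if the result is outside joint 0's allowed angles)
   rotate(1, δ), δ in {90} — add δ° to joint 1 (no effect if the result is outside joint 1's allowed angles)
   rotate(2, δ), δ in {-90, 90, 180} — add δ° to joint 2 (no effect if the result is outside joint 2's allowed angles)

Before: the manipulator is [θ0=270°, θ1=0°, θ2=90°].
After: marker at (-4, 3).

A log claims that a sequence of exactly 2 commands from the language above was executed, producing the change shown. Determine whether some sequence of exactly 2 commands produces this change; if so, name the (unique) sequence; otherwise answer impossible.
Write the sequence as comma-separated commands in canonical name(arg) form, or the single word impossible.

rotate(0, -90), rotate(0, -90)

begin: [θ0=270°, θ1=0°, θ2=90°]
[1] after rotate(0, -90): [θ0=180°, θ1=0°, θ2=90°]
[2] after rotate(0, -90): [θ0=90°, θ1=0°, θ2=90°]
no rival 2-sequence matches.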